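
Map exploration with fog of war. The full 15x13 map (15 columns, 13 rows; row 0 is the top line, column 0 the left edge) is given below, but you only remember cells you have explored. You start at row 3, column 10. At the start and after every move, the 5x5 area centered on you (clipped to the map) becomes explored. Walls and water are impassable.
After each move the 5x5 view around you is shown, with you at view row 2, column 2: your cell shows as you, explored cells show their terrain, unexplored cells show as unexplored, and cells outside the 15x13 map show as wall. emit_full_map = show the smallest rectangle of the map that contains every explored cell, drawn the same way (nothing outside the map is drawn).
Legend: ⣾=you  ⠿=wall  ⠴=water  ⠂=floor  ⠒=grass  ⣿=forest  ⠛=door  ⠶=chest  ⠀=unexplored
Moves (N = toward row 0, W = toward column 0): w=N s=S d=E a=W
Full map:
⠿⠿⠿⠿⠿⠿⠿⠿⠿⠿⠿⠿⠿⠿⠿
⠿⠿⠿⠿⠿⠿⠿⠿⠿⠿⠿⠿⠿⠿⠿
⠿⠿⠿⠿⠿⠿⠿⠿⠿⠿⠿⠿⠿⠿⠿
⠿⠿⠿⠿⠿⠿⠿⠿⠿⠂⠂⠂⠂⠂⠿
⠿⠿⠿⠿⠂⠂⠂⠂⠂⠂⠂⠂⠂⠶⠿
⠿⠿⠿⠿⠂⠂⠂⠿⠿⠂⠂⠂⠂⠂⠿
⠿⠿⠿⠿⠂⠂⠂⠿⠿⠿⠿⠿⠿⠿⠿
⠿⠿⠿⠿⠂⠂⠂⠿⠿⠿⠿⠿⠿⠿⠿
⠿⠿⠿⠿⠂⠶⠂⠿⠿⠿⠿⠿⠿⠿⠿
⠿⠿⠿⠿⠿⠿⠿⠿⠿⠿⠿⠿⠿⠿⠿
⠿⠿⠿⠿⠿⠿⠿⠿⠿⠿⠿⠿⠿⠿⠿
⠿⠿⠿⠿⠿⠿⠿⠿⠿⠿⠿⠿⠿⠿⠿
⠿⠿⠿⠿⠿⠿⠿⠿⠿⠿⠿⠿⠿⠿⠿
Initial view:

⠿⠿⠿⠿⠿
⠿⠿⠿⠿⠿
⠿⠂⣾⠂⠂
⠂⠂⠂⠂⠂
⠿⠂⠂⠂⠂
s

⠿⠿⠿⠿⠿
⠿⠂⠂⠂⠂
⠂⠂⣾⠂⠂
⠿⠂⠂⠂⠂
⠿⠿⠿⠿⠿

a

⠿⠿⠿⠿⠿
⠿⠿⠂⠂⠂
⠂⠂⣾⠂⠂
⠿⠿⠂⠂⠂
⠿⠿⠿⠿⠿

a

⠿⠿⠿⠿⠿
⠿⠿⠿⠂⠂
⠂⠂⣾⠂⠂
⠂⠿⠿⠂⠂
⠂⠿⠿⠿⠿

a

⠿⠿⠿⠿⠿
⠿⠿⠿⠿⠂
⠂⠂⣾⠂⠂
⠂⠂⠿⠿⠂
⠂⠂⠿⠿⠿

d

⠿⠿⠿⠿⠿
⠿⠿⠿⠂⠂
⠂⠂⣾⠂⠂
⠂⠿⠿⠂⠂
⠂⠿⠿⠿⠿

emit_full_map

⠀⠀⠀⠿⠿⠿⠿⠿
⠿⠿⠿⠿⠿⠿⠿⠿
⠿⠿⠿⠿⠂⠂⠂⠂
⠂⠂⠂⣾⠂⠂⠂⠂
⠂⠂⠿⠿⠂⠂⠂⠂
⠂⠂⠿⠿⠿⠿⠿⠿

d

⠿⠿⠿⠿⠿
⠿⠿⠂⠂⠂
⠂⠂⣾⠂⠂
⠿⠿⠂⠂⠂
⠿⠿⠿⠿⠿

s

⠿⠿⠂⠂⠂
⠂⠂⠂⠂⠂
⠿⠿⣾⠂⠂
⠿⠿⠿⠿⠿
⠿⠿⠿⠿⠿


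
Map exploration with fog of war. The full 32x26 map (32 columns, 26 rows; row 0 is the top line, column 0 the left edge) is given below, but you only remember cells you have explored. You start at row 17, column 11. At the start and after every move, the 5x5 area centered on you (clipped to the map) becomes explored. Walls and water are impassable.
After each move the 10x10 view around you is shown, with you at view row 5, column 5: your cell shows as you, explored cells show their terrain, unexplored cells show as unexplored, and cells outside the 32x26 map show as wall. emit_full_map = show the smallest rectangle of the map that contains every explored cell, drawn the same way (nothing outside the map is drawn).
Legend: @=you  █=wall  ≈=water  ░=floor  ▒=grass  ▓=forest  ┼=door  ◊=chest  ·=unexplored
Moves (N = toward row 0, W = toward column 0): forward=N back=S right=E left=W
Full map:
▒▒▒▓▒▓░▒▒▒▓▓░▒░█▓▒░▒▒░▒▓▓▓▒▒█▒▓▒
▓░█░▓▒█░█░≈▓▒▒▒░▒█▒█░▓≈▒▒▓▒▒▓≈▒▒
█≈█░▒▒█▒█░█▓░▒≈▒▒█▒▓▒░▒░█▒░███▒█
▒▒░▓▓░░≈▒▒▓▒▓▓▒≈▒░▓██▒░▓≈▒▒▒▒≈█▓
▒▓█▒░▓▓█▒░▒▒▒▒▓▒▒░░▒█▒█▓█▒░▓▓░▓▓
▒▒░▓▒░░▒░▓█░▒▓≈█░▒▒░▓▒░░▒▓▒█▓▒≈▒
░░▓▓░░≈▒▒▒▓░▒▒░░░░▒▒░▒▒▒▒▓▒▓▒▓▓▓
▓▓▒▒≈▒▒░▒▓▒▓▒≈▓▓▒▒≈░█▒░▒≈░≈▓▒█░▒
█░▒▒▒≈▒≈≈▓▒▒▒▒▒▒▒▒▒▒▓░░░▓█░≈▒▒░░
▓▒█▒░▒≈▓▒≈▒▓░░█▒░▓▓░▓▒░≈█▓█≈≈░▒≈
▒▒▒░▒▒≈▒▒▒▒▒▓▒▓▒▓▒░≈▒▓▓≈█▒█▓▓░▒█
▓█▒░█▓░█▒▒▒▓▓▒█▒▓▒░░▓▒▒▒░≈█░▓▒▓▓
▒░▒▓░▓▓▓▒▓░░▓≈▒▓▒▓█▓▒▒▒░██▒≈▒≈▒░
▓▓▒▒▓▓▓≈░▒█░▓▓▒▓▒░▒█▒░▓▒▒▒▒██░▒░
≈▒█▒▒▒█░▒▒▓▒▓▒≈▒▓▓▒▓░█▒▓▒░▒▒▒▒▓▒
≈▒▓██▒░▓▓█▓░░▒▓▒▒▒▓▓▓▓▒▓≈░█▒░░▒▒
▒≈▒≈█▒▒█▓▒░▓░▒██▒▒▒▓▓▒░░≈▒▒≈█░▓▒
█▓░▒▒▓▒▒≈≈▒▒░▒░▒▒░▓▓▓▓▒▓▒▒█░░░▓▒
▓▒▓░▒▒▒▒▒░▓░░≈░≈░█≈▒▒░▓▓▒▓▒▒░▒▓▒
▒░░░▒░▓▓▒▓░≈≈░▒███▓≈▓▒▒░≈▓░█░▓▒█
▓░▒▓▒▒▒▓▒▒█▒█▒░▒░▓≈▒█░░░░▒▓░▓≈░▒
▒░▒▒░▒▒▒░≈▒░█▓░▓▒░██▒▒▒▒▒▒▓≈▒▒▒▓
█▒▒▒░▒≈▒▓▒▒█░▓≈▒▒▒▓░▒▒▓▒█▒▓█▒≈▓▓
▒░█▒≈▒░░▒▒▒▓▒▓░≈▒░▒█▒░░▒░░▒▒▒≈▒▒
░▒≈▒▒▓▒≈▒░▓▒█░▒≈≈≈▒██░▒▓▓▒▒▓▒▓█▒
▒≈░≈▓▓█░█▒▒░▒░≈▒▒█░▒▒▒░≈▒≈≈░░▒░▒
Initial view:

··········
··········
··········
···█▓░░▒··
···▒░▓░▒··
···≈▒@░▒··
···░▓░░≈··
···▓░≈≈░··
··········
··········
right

··········
··········
··········
··█▓░░▒▓··
··▒░▓░▒█··
··≈▒▒@▒░··
··░▓░░≈░··
··▓░≈≈░▒··
··········
··········

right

··········
··········
··········
·█▓░░▒▓▒··
·▒░▓░▒██··
·≈▒▒░@░▒··
·░▓░░≈░≈··
·▓░≈≈░▒█··
··········
··········

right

··········
··········
··········
█▓░░▒▓▒▒··
▒░▓░▒██▒··
≈▒▒░▒@▒▒··
░▓░░≈░≈░··
▓░≈≈░▒██··
··········
··········

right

··········
··········
··········
▓░░▒▓▒▒▒··
░▓░▒██▒▒··
▒▒░▒░@▒░··
▓░░≈░≈░█··
░≈≈░▒███··
··········
··········

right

··········
··········
··········
░░▒▓▒▒▒▓··
▓░▒██▒▒▒··
▒░▒░▒@░▓··
░░≈░≈░█≈··
≈≈░▒███▓··
··········
··········

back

··········
··········
░░▒▓▒▒▒▓··
▓░▒██▒▒▒··
▒░▒░▒▒░▓··
░░≈░≈@█≈··
≈≈░▒███▓··
···░▒░▓≈··
··········
··········

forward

··········
··········
··········
░░▒▓▒▒▒▓··
▓░▒██▒▒▒··
▒░▒░▒@░▓··
░░≈░≈░█≈··
≈≈░▒███▓··
···░▒░▓≈··
··········

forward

··········
··········
··········
···≈▒▓▓▒··
░░▒▓▒▒▒▓··
▓░▒██@▒▒··
▒░▒░▒▒░▓··
░░≈░≈░█≈··
≈≈░▒███▓··
···░▒░▓≈··

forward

··········
··········
··········
···▒▓▒░▒··
···≈▒▓▓▒··
░░▒▓▒@▒▓··
▓░▒██▒▒▒··
▒░▒░▒▒░▓··
░░≈░≈░█≈··
≈≈░▒███▓··

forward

··········
··········
··········
···▒▓▒▓█··
···▒▓▒░▒··
···≈▒@▓▒··
░░▒▓▒▒▒▓··
▓░▒██▒▒▒··
▒░▒░▒▒░▓··
░░≈░≈░█≈··

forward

··········
··········
··········
···█▒▓▒░··
···▒▓▒▓█··
···▒▓@░▒··
···≈▒▓▓▒··
░░▒▓▒▒▒▓··
▓░▒██▒▒▒··
▒░▒░▒▒░▓··

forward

··········
··········
··········
···▓▒▓▒░··
···█▒▓▒░··
···▒▓@▓█··
···▒▓▒░▒··
···≈▒▓▓▒··
░░▒▓▒▒▒▓··
▓░▒██▒▒▒··

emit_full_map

·····▓▒▓▒░
·····█▒▓▒░
·····▒▓@▓█
·····▒▓▒░▒
·····≈▒▓▓▒
█▓░░▒▓▒▒▒▓
▒░▓░▒██▒▒▒
≈▒▒░▒░▒▒░▓
░▓░░≈░≈░█≈
▓░≈≈░▒███▓
·····░▒░▓≈

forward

··········
··········
··········
···█▒░▓▓··
···▓▒▓▒░··
···█▒@▒░··
···▒▓▒▓█··
···▒▓▒░▒··
···≈▒▓▓▒··
░░▒▓▒▒▒▓··

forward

··········
··········
··········
···▒▒▒▒▒··
···█▒░▓▓··
···▓▒@▒░··
···█▒▓▒░··
···▒▓▒▓█··
···▒▓▒░▒··
···≈▒▓▓▒··

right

··········
··········
··········
··▒▒▒▒▒▒··
··█▒░▓▓░··
··▓▒▓@░≈··
··█▒▓▒░░··
··▒▓▒▓█▓··
··▒▓▒░▒···
··≈▒▓▓▒···

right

··········
··········
··········
·▒▒▒▒▒▒▓··
·█▒░▓▓░▓··
·▓▒▓▒@≈▒··
·█▒▓▒░░▓··
·▒▓▒▓█▓▒··
·▒▓▒░▒····
·≈▒▓▓▒····

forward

··········
··········
··········
···▒▒≈░█··
·▒▒▒▒▒▒▓··
·█▒░▓@░▓··
·▓▒▓▒░≈▒··
·█▒▓▒░░▓··
·▒▓▒▓█▓▒··
·▒▓▒░▒····

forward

··········
··········
··········
···░░▒▒░··
···▒▒≈░█··
·▒▒▒▒@▒▓··
·█▒░▓▓░▓··
·▓▒▓▒░≈▒··
·█▒▓▒░░▓··
·▒▓▒▓█▓▒··

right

··········
··········
··········
··░░▒▒░▒··
··▒▒≈░█▒··
▒▒▒▒▒@▓░··
█▒░▓▓░▓▒··
▓▒▓▒░≈▒▓··
█▒▓▒░░▓···
▒▓▒▓█▓▒···

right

··········
··········
··········
·░░▒▒░▒▒··
·▒▒≈░█▒░··
▒▒▒▒▒@░░··
▒░▓▓░▓▒░··
▒▓▒░≈▒▓▓··
▒▓▒░░▓····
▓▒▓█▓▒····

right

··········
··········
··········
░░▒▒░▒▒▒··
▒▒≈░█▒░▒··
▒▒▒▒▓@░░··
░▓▓░▓▒░≈··
▓▒░≈▒▓▓≈··
▓▒░░▓·····
▒▓█▓▒·····

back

··········
··········
░░▒▒░▒▒▒··
▒▒≈░█▒░▒··
▒▒▒▒▓░░░··
░▓▓░▓@░≈··
▓▒░≈▒▓▓≈··
▓▒░░▓▒▒▒··
▒▓█▓▒·····
▒░▒·······

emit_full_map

·······░░▒▒░▒▒▒
·······▒▒≈░█▒░▒
·····▒▒▒▒▒▒▓░░░
·····█▒░▓▓░▓@░≈
·····▓▒▓▒░≈▒▓▓≈
·····█▒▓▒░░▓▒▒▒
·····▒▓▒▓█▓▒···
·····▒▓▒░▒·····
·····≈▒▓▓▒·····
█▓░░▒▓▒▒▒▓·····
▒░▓░▒██▒▒▒·····
≈▒▒░▒░▒▒░▓·····
░▓░░≈░≈░█≈·····
▓░≈≈░▒███▓·····
·····░▒░▓≈·····


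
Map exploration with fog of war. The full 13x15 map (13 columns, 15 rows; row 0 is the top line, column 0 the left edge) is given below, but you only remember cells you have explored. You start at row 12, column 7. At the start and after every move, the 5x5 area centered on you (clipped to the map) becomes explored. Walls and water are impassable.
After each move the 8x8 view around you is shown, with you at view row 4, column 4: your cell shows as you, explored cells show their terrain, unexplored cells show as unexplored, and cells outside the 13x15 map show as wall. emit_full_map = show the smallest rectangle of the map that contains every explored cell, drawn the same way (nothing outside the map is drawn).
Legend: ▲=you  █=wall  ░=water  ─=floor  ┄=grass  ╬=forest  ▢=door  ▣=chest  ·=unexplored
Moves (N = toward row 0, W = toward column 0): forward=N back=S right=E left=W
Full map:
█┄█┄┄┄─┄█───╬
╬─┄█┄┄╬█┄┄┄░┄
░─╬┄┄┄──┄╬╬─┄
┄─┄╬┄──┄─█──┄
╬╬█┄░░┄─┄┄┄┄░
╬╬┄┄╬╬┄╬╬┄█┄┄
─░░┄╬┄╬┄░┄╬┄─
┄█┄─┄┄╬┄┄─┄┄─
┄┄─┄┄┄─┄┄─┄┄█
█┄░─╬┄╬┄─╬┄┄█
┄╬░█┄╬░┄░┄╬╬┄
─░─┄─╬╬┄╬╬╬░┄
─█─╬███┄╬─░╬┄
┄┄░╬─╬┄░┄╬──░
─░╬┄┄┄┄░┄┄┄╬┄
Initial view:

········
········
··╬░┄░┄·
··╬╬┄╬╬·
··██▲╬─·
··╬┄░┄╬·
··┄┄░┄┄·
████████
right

········
········
·╬░┄░┄╬·
·╬╬┄╬╬╬·
·██┄▲─░·
·╬┄░┄╬─·
·┄┄░┄┄┄·
████████

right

········
········
╬░┄░┄╬╬·
╬╬┄╬╬╬░·
██┄╬▲░╬·
╬┄░┄╬──·
┄┄░┄┄┄╬·
████████

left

········
········
·╬░┄░┄╬╬
·╬╬┄╬╬╬░
·██┄▲─░╬
·╬┄░┄╬──
·┄┄░┄┄┄╬
████████

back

········
·╬░┄░┄╬╬
·╬╬┄╬╬╬░
·██┄╬─░╬
·╬┄░▲╬──
·┄┄░┄┄┄╬
████████
████████

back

·╬░┄░┄╬╬
·╬╬┄╬╬╬░
·██┄╬─░╬
·╬┄░┄╬──
·┄┄░▲┄┄╬
████████
████████
████████

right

╬░┄░┄╬╬·
╬╬┄╬╬╬░·
██┄╬─░╬·
╬┄░┄╬──·
┄┄░┄▲┄╬·
████████
████████
████████

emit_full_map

╬░┄░┄╬╬
╬╬┄╬╬╬░
██┄╬─░╬
╬┄░┄╬──
┄┄░┄▲┄╬

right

░┄░┄╬╬·█
╬┄╬╬╬░·█
█┄╬─░╬┄█
┄░┄╬──░█
┄░┄┄▲╬┄█
████████
████████
████████

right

┄░┄╬╬·██
┄╬╬╬░·██
┄╬─░╬┄██
░┄╬──░██
░┄┄┄▲┄██
████████
████████
████████

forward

······██
┄░┄╬╬·██
┄╬╬╬░┄██
┄╬─░╬┄██
░┄╬─▲░██
░┄┄┄╬┄██
████████
████████

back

┄░┄╬╬·██
┄╬╬╬░┄██
┄╬─░╬┄██
░┄╬──░██
░┄┄┄▲┄██
████████
████████
████████

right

░┄╬╬·███
╬╬╬░┄███
╬─░╬┄███
┄╬──░███
┄┄┄╬▲███
████████
████████
████████

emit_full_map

╬░┄░┄╬╬·
╬╬┄╬╬╬░┄
██┄╬─░╬┄
╬┄░┄╬──░
┄┄░┄┄┄╬▲

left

┄░┄╬╬·██
┄╬╬╬░┄██
┄╬─░╬┄██
░┄╬──░██
░┄┄┄▲┄██
████████
████████
████████

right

░┄╬╬·███
╬╬╬░┄███
╬─░╬┄███
┄╬──░███
┄┄┄╬▲███
████████
████████
████████


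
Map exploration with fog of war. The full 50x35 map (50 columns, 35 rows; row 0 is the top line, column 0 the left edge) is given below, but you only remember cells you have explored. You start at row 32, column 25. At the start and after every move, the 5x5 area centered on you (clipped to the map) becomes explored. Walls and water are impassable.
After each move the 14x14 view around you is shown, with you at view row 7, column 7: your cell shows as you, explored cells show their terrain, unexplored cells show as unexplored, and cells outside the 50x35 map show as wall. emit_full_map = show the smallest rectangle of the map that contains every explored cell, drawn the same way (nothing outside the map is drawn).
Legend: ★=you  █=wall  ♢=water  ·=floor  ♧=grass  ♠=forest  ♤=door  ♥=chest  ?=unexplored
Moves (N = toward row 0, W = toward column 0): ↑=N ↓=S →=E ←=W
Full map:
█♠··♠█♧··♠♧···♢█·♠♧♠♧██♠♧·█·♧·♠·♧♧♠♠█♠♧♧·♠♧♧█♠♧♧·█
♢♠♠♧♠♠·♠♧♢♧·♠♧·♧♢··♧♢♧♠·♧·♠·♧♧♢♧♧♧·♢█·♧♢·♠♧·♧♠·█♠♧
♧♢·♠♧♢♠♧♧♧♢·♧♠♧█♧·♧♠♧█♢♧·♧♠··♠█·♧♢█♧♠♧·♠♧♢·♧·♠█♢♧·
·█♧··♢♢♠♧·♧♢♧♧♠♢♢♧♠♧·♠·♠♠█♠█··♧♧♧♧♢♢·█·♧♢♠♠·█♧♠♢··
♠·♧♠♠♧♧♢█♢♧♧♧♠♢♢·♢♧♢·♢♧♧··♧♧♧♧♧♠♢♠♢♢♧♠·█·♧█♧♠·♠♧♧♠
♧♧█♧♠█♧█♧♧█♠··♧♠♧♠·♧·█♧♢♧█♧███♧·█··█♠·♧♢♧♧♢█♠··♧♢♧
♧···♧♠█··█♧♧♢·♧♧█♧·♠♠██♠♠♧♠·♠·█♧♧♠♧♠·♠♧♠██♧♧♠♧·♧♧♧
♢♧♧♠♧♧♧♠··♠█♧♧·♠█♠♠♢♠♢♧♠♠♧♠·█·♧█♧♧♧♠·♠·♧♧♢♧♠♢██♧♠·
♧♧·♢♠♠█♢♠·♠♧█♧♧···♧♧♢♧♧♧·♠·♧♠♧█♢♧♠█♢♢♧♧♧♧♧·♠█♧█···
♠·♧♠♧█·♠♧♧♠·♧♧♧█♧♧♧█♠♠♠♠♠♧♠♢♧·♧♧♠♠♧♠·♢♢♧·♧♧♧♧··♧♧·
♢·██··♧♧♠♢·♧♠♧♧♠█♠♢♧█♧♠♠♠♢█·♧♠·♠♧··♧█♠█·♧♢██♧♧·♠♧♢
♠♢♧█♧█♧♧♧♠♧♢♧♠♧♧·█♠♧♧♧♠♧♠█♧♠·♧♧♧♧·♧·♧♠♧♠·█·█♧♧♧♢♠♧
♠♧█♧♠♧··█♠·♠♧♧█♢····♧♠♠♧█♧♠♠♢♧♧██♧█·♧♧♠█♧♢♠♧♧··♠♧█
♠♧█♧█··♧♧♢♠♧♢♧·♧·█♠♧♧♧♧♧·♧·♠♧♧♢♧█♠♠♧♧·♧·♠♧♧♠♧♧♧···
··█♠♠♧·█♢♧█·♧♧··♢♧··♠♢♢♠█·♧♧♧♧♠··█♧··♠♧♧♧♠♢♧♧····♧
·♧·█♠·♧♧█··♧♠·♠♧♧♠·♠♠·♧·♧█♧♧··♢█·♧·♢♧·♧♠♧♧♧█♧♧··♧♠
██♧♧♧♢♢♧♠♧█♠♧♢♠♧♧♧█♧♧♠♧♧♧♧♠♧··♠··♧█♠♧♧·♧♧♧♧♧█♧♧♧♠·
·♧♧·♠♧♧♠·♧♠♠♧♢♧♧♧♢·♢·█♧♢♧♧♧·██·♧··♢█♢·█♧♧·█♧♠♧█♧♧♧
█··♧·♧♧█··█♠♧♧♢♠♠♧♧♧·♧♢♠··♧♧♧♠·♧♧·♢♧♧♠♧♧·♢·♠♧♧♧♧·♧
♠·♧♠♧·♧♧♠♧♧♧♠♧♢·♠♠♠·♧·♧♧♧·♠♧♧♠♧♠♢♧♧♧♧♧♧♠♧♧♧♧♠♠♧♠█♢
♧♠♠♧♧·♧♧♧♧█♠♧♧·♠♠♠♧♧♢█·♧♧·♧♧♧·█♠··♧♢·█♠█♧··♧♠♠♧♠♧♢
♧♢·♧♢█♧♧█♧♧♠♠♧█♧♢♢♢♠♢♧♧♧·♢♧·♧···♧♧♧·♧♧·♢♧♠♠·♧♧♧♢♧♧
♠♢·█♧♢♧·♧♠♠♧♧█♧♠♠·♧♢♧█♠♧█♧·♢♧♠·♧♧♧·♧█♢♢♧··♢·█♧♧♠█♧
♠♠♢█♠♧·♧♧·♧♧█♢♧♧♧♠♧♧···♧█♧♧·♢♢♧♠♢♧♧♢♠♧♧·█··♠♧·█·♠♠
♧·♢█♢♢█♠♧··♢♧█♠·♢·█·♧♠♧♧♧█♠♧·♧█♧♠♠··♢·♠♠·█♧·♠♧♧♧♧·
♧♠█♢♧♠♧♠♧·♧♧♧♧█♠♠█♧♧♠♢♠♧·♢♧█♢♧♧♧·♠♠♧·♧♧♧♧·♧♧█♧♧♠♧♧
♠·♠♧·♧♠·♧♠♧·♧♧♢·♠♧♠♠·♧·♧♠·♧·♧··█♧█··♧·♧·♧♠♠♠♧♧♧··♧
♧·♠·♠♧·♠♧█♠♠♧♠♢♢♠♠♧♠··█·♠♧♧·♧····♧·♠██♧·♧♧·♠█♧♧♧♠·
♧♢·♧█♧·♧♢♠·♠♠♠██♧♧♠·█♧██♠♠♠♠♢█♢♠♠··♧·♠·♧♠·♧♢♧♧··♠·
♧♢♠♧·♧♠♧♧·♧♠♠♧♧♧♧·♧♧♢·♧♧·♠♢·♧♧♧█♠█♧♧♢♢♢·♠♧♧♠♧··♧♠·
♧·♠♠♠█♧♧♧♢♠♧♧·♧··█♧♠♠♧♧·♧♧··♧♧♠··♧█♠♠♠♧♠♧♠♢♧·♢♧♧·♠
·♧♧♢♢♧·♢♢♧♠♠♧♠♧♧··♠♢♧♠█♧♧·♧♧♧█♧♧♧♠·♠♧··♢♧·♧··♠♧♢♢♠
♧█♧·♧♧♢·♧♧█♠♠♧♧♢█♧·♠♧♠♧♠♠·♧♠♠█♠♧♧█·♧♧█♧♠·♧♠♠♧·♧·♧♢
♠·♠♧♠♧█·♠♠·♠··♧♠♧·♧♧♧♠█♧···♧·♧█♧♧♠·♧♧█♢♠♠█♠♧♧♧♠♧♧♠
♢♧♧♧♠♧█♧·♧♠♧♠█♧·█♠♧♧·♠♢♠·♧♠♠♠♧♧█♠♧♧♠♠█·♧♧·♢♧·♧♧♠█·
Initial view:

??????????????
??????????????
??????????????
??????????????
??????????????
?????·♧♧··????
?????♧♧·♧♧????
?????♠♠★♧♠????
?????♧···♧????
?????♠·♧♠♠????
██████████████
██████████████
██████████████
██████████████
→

??????????????
??????????????
??????????????
??????????????
??????????????
????·♧♧··♧????
????♧♧·♧♧♧????
????♠♠·★♠♠????
????♧···♧·????
????♠·♧♠♠♠????
██████████████
██████████████
██████████████
██████████████

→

??????????????
??????????????
??????????????
??????????????
??????????????
???·♧♧··♧♧????
???♧♧·♧♧♧█????
???♠♠·♧★♠█????
???♧···♧·♧????
???♠·♧♠♠♠♧????
██████████████
██████████████
██████████████
██████████████

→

??????????????
??????????????
??????????????
??????????????
??????????????
??·♧♧··♧♧♠????
??♧♧·♧♧♧█♧????
??♠♠·♧♠★█♠????
??♧···♧·♧█????
??♠·♧♠♠♠♧♧????
██████████████
██████████████
██████████████
██████████████

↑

??????????????
??????????????
??????????????
??????????????
??????????????
?????♢·♧♧♧????
??·♧♧··♧♧♠????
??♧♧·♧♧★█♧????
??♠♠·♧♠♠█♠????
??♧···♧·♧█????
??♠·♧♠♠♠♧♧????
██████████████
██████████████
██████████████

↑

??????????????
??????????????
??????????????
??????????????
??????????????
?????♠♠♢█♢????
?????♢·♧♧♧????
??·♧♧··★♧♠????
??♧♧·♧♧♧█♧????
??♠♠·♧♠♠█♠????
??♧···♧·♧█????
??♠·♧♠♠♠♧♧????
██████████████
██████████████

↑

??????????????
??????????????
??????????????
??????????????
??????????????
?????♧·♧··????
?????♠♠♢█♢????
?????♢·★♧♧????
??·♧♧··♧♧♠????
??♧♧·♧♧♧█♧????
??♠♠·♧♠♠█♠????
??♧···♧·♧█????
??♠·♧♠♠♠♧♧????
██████████████

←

??????????????
??????????????
??????????????
??????????????
??????????????
?????♧♧·♧··???
?????♠♠♠♢█♢???
?????♠♢★♧♧♧???
???·♧♧··♧♧♠???
???♧♧·♧♧♧█♧???
???♠♠·♧♠♠█♠???
???♧···♧·♧█???
???♠·♧♠♠♠♧♧???
██████████████

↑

??????????????
??????????????
??????????????
??????????????
??????????????
?????·♧·♧·????
?????♧♧·♧··???
?????♠♠★♢█♢???
?????♠♢·♧♧♧???
???·♧♧··♧♧♠???
???♧♧·♧♧♧█♧???
???♠♠·♧♠♠█♠???
???♧···♧·♧█???
???♠·♧♠♠♠♧♧???

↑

??????????????
??????????????
??????????????
??????????????
??????????????
?????♢♧█♢♧????
?????·♧·♧·????
?????♧♧★♧··???
?????♠♠♠♢█♢???
?????♠♢·♧♧♧???
???·♧♧··♧♧♠???
???♧♧·♧♧♧█♧???
???♠♠·♧♠♠█♠???
???♧···♧·♧█???

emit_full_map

??♢♧█♢♧?
??·♧·♧·?
??♧♧★♧··
??♠♠♠♢█♢
??♠♢·♧♧♧
·♧♧··♧♧♠
♧♧·♧♧♧█♧
♠♠·♧♠♠█♠
♧···♧·♧█
♠·♧♠♠♠♧♧

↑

??????????????
??????????????
??????????????
??????????????
??????????????
?????█♠♧·♧????
?????♢♧█♢♧????
?????·♧★♧·????
?????♧♧·♧··???
?????♠♠♠♢█♢???
?????♠♢·♧♧♧???
???·♧♧··♧♧♠???
???♧♧·♧♧♧█♧???
???♠♠·♧♠♠█♠???

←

??????????????
??????????????
??????????????
??????????????
??????????????
?????♧█♠♧·♧???
?????·♢♧█♢♧???
?????♠·★·♧·???
?????♠♧♧·♧··??
?????♠♠♠♠♢█♢??
??????♠♢·♧♧♧??
????·♧♧··♧♧♠??
????♧♧·♧♧♧█♧??
????♠♠·♧♠♠█♠??

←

??????????????
??????????????
??????????????
??????????????
??????????????
?????♧♧█♠♧·♧??
?????♧·♢♧█♢♧??
?????♧♠★♧·♧·??
?????·♠♧♧·♧··?
?????█♠♠♠♠♢█♢?
???????♠♢·♧♧♧?
?????·♧♧··♧♧♠?
?????♧♧·♧♧♧█♧?
?????♠♠·♧♠♠█♠?

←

??????????????
??????????????
??????????????
??????????????
??????????????
?????♧♧♧█♠♧·♧?
?????♠♧·♢♧█♢♧?
?????·♧★·♧·♧·?
?????█·♠♧♧·♧··
?????██♠♠♠♠♢█♢
????????♠♢·♧♧♧
??????·♧♧··♧♧♠
??????♧♧·♧♧♧█♧
??????♠♠·♧♠♠█♠

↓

??????????????
??????????????
??????????????
??????????????
?????♧♧♧█♠♧·♧?
?????♠♧·♢♧█♢♧?
?????·♧♠·♧·♧·?
?????█·★♧♧·♧··
?????██♠♠♠♠♢█♢
?????♧♧·♠♢·♧♧♧
??????·♧♧··♧♧♠
??????♧♧·♧♧♧█♧
??????♠♠·♧♠♠█♠
??????♧···♧·♧█

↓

??????????????
??????????????
??????????????
?????♧♧♧█♠♧·♧?
?????♠♧·♢♧█♢♧?
?????·♧♠·♧·♧·?
?????█·♠♧♧·♧··
?????██★♠♠♠♢█♢
?????♧♧·♠♢·♧♧♧
?????♧·♧♧··♧♧♠
??????♧♧·♧♧♧█♧
??????♠♠·♧♠♠█♠
??????♧···♧·♧█
??????♠·♧♠♠♠♧♧

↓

??????????????
??????????????
?????♧♧♧█♠♧·♧?
?????♠♧·♢♧█♢♧?
?????·♧♠·♧·♧·?
?????█·♠♧♧·♧··
?????██♠♠♠♠♢█♢
?????♧♧★♠♢·♧♧♧
?????♧·♧♧··♧♧♠
?????█♧♧·♧♧♧█♧
??????♠♠·♧♠♠█♠
??????♧···♧·♧█
??????♠·♧♠♠♠♧♧
██████████████

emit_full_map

♧♧♧█♠♧·♧?
♠♧·♢♧█♢♧?
·♧♠·♧·♧·?
█·♠♧♧·♧··
██♠♠♠♠♢█♢
♧♧★♠♢·♧♧♧
♧·♧♧··♧♧♠
█♧♧·♧♧♧█♧
?♠♠·♧♠♠█♠
?♧···♧·♧█
?♠·♧♠♠♠♧♧


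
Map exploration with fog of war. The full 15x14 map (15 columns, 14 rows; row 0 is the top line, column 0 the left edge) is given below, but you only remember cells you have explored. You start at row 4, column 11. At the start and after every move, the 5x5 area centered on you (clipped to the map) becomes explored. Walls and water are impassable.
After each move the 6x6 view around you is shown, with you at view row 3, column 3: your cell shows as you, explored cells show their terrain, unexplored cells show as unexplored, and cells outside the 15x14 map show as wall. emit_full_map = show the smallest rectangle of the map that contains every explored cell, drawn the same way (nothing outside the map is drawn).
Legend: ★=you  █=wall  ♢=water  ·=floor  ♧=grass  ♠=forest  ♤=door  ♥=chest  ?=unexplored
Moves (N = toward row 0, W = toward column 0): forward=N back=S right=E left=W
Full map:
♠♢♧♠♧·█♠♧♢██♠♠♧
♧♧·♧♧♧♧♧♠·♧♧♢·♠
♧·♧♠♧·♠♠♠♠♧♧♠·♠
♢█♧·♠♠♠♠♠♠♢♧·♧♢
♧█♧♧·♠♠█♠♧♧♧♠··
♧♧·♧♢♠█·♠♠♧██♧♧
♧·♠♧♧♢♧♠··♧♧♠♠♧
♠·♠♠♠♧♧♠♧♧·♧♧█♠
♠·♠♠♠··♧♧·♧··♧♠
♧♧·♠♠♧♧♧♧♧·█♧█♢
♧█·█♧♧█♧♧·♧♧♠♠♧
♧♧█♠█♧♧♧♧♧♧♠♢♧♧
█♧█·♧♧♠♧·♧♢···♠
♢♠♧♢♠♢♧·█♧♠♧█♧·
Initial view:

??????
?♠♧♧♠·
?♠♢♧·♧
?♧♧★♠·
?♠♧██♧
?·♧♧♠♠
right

??????
♠♧♧♠·♠
♠♢♧·♧♢
♧♧♧★··
♠♧██♧♧
·♧♧♠♠♧

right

?????█
♧♧♠·♠█
♢♧·♧♢█
♧♧♠★·█
♧██♧♧█
♧♧♠♠♧█

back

♧♧♠·♠█
♢♧·♧♢█
♧♧♠··█
♧██★♧█
♧♧♠♠♧█
?♧♧█♠█

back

♢♧·♧♢█
♧♧♠··█
♧██♧♧█
♧♧♠★♧█
?♧♧█♠█
?··♧♠█

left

♠♢♧·♧♢
♧♧♧♠··
♠♧██♧♧
·♧♧★♠♧
?·♧♧█♠
?♧··♧♠

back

♧♧♧♠··
♠♧██♧♧
·♧♧♠♠♧
?·♧★█♠
?♧··♧♠
?·█♧█♢

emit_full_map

♠♧♧♠·♠
♠♢♧·♧♢
♧♧♧♠··
♠♧██♧♧
·♧♧♠♠♧
?·♧★█♠
?♧··♧♠
?·█♧█♢

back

♠♧██♧♧
·♧♧♠♠♧
?·♧♧█♠
?♧·★♧♠
?·█♧█♢
?♧♧♠♠♧

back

·♧♧♠♠♧
?·♧♧█♠
?♧··♧♠
?·█★█♢
?♧♧♠♠♧
?♧♠♢♧♧

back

?·♧♧█♠
?♧··♧♠
?·█♧█♢
?♧♧★♠♧
?♧♠♢♧♧
?♢···♠

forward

·♧♧♠♠♧
?·♧♧█♠
?♧··♧♠
?·█★█♢
?♧♧♠♠♧
?♧♠♢♧♧

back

?·♧♧█♠
?♧··♧♠
?·█♧█♢
?♧♧★♠♧
?♧♠♢♧♧
?♢···♠

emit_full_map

♠♧♧♠·♠
♠♢♧·♧♢
♧♧♧♠··
♠♧██♧♧
·♧♧♠♠♧
?·♧♧█♠
?♧··♧♠
?·█♧█♢
?♧♧★♠♧
?♧♠♢♧♧
?♢···♠

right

·♧♧█♠█
♧··♧♠█
·█♧█♢█
♧♧♠★♧█
♧♠♢♧♧█
♢···♠█

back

♧··♧♠█
·█♧█♢█
♧♧♠♠♧█
♧♠♢★♧█
♢···♠█
?♧█♧·█

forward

·♧♧█♠█
♧··♧♠█
·█♧█♢█
♧♧♠★♧█
♧♠♢♧♧█
♢···♠█

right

♧♧█♠██
··♧♠██
█♧█♢██
♧♠♠★██
♠♢♧♧██
···♠██

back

··♧♠██
█♧█♢██
♧♠♠♧██
♠♢♧★██
···♠██
♧█♧·██

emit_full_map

♠♧♧♠·♠
♠♢♧·♧♢
♧♧♧♠··
♠♧██♧♧
·♧♧♠♠♧
?·♧♧█♠
?♧··♧♠
?·█♧█♢
?♧♧♠♠♧
?♧♠♢♧★
?♢···♠
??♧█♧·


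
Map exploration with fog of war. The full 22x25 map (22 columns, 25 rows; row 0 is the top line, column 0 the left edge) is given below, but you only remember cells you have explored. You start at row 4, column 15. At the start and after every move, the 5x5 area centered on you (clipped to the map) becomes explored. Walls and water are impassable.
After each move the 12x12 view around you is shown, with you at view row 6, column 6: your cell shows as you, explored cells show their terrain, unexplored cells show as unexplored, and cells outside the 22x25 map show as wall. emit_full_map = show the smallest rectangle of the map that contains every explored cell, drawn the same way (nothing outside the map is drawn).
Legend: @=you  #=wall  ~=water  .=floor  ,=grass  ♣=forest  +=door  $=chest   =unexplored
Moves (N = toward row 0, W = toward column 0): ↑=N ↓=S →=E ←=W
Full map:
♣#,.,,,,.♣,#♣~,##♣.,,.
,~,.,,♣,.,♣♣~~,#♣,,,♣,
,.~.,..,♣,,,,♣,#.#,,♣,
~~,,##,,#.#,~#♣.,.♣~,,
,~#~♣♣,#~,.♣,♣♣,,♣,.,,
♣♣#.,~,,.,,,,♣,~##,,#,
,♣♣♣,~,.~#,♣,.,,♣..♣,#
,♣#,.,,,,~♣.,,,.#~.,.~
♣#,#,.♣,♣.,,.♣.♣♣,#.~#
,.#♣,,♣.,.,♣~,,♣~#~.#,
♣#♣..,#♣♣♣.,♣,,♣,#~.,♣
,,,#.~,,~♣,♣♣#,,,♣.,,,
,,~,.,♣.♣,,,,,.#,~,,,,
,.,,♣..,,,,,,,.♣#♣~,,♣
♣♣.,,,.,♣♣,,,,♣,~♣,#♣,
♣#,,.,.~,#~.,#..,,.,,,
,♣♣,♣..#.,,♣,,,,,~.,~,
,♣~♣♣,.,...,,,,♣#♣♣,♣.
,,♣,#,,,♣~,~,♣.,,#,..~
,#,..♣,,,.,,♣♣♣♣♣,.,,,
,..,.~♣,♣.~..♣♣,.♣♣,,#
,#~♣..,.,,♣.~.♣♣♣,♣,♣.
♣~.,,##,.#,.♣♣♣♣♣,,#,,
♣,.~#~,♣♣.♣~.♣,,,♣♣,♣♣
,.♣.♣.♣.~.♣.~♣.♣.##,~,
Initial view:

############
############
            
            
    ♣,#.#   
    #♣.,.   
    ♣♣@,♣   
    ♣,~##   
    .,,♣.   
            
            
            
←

############
############
            
            
    ,♣,#.#  
    ~#♣.,.  
    ,♣@,,♣  
    ,♣,~##  
    ,.,,♣.  
            
            
            

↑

############
############
############
            
    ~~,#♣   
    ,♣,#.#  
    ~#@.,.  
    ,♣♣,,♣  
    ,♣,~##  
    ,.,,♣.  
            
            

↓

############
############
            
    ~~,#♣   
    ,♣,#.#  
    ~#♣.,.  
    ,♣@,,♣  
    ,♣,~##  
    ,.,,♣.  
            
            
            

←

############
############
            
     ~~,#♣  
    ,,♣,#.# 
    ,~#♣.,. 
    ♣,@♣,,♣ 
    ,,♣,~## 
    ♣,.,,♣. 
            
            
            

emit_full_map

 ~~,#♣ 
,,♣,#.#
,~#♣.,.
♣,@♣,,♣
,,♣,~##
♣,.,,♣.

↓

############
            
     ~~,#♣  
    ,,♣,#.# 
    ,~#♣.,. 
    ♣,♣♣,,♣ 
    ,,@,~## 
    ♣,.,,♣. 
    .,,,.   
            
            
            

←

############
            
      ~~,#♣ 
     ,,♣,#.#
    #,~#♣.,.
    .♣,♣♣,,♣
    ,,@♣,~##
    ,♣,.,,♣.
    ♣.,,,.  
            
            
            

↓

            
      ~~,#♣ 
     ,,♣,#.#
    #,~#♣.,.
    .♣,♣♣,,♣
    ,,,♣,~##
    ,♣@.,,♣.
    ♣.,,,.  
    ,,.♣.   
            
            
            

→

            
     ~~,#♣  
    ,,♣,#.# 
   #,~#♣.,. 
   .♣,♣♣,,♣ 
   ,,,♣,~## 
   ,♣,@,,♣. 
   ♣.,,,.   
   ,,.♣.♣   
            
            
            

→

            
    ~~,#♣   
   ,,♣,#.#  
  #,~#♣.,.  
  .♣,♣♣,,♣  
  ,,,♣,~##  
  ,♣,.@,♣.  
  ♣.,,,.#   
  ,,.♣.♣♣   
            
            
            

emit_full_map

  ~~,#♣ 
 ,,♣,#.#
#,~#♣.,.
.♣,♣♣,,♣
,,,♣,~##
,♣,.@,♣.
♣.,,,.# 
,,.♣.♣♣ 

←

            
     ~~,#♣  
    ,,♣,#.# 
   #,~#♣.,. 
   .♣,♣♣,,♣ 
   ,,,♣,~## 
   ,♣,@,,♣. 
   ♣.,,,.#  
   ,,.♣.♣♣  
            
            
            

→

            
    ~~,#♣   
   ,,♣,#.#  
  #,~#♣.,.  
  .♣,♣♣,,♣  
  ,,,♣,~##  
  ,♣,.@,♣.  
  ♣.,,,.#   
  ,,.♣.♣♣   
            
            
            

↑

############
            
    ~~,#♣   
   ,,♣,#.#  
  #,~#♣.,.  
  .♣,♣♣,,♣  
  ,,,♣@~##  
  ,♣,.,,♣.  
  ♣.,,,.#   
  ,,.♣.♣♣   
            
            

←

############
            
     ~~,#♣  
    ,,♣,#.# 
   #,~#♣.,. 
   .♣,♣♣,,♣ 
   ,,,@,~## 
   ,♣,.,,♣. 
   ♣.,,,.#  
   ,,.♣.♣♣  
            
            

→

############
            
    ~~,#♣   
   ,,♣,#.#  
  #,~#♣.,.  
  .♣,♣♣,,♣  
  ,,,♣@~##  
  ,♣,.,,♣.  
  ♣.,,,.#   
  ,,.♣.♣♣   
            
            

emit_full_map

  ~~,#♣ 
 ,,♣,#.#
#,~#♣.,.
.♣,♣♣,,♣
,,,♣@~##
,♣,.,,♣.
♣.,,,.# 
,,.♣.♣♣ 

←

############
            
     ~~,#♣  
    ,,♣,#.# 
   #,~#♣.,. 
   .♣,♣♣,,♣ 
   ,,,@,~## 
   ,♣,.,,♣. 
   ♣.,,,.#  
   ,,.♣.♣♣  
            
            


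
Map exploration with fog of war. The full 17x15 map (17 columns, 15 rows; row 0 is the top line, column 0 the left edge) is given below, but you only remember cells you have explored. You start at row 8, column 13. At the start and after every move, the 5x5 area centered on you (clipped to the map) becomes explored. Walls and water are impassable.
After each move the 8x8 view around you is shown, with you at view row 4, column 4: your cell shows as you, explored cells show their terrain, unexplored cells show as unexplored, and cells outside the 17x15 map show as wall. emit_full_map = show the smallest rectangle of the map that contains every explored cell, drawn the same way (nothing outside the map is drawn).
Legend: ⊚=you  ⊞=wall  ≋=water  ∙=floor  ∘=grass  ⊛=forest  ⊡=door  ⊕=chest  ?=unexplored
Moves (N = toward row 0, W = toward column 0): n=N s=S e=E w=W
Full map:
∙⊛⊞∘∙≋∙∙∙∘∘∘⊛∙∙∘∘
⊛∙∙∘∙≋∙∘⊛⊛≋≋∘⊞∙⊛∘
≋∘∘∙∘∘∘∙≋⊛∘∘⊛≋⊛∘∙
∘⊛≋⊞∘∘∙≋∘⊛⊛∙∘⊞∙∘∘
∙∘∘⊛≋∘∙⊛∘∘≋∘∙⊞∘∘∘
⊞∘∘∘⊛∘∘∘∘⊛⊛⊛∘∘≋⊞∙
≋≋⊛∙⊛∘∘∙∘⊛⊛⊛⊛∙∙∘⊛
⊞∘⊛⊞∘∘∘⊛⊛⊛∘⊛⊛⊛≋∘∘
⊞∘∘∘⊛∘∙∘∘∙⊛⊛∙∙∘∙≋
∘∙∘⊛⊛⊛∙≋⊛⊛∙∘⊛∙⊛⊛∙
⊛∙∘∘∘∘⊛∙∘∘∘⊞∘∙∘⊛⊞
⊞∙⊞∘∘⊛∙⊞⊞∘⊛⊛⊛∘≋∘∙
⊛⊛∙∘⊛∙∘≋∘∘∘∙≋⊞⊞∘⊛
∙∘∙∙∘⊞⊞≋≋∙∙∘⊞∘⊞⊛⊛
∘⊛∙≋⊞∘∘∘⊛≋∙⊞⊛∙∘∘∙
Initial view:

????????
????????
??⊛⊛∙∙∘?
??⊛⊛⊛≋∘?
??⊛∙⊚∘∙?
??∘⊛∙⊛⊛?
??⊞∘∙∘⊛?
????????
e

???????⊞
???????⊞
?⊛⊛∙∙∘⊛⊞
?⊛⊛⊛≋∘∘⊞
?⊛∙∙⊚∙≋⊞
?∘⊛∙⊛⊛∙⊞
?⊞∘∙∘⊛⊞⊞
???????⊞

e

??????⊞⊞
??????⊞⊞
⊛⊛∙∙∘⊛⊞⊞
⊛⊛⊛≋∘∘⊞⊞
⊛∙∙∘⊚≋⊞⊞
∘⊛∙⊛⊛∙⊞⊞
⊞∘∙∘⊛⊞⊞⊞
??????⊞⊞

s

??????⊞⊞
⊛⊛∙∙∘⊛⊞⊞
⊛⊛⊛≋∘∘⊞⊞
⊛∙∙∘∙≋⊞⊞
∘⊛∙⊛⊚∙⊞⊞
⊞∘∙∘⊛⊞⊞⊞
??∘≋∘∙⊞⊞
??????⊞⊞

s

⊛⊛∙∙∘⊛⊞⊞
⊛⊛⊛≋∘∘⊞⊞
⊛∙∙∘∙≋⊞⊞
∘⊛∙⊛⊛∙⊞⊞
⊞∘∙∘⊚⊞⊞⊞
??∘≋∘∙⊞⊞
??⊞⊞∘⊛⊞⊞
??????⊞⊞

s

⊛⊛⊛≋∘∘⊞⊞
⊛∙∙∘∙≋⊞⊞
∘⊛∙⊛⊛∙⊞⊞
⊞∘∙∘⊛⊞⊞⊞
??∘≋⊚∙⊞⊞
??⊞⊞∘⊛⊞⊞
??∘⊞⊛⊛⊞⊞
??????⊞⊞

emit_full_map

⊛⊛∙∙∘⊛
⊛⊛⊛≋∘∘
⊛∙∙∘∙≋
∘⊛∙⊛⊛∙
⊞∘∙∘⊛⊞
??∘≋⊚∙
??⊞⊞∘⊛
??∘⊞⊛⊛

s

⊛∙∙∘∙≋⊞⊞
∘⊛∙⊛⊛∙⊞⊞
⊞∘∙∘⊛⊞⊞⊞
??∘≋∘∙⊞⊞
??⊞⊞⊚⊛⊞⊞
??∘⊞⊛⊛⊞⊞
??∙∘∘∙⊞⊞
⊞⊞⊞⊞⊞⊞⊞⊞

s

∘⊛∙⊛⊛∙⊞⊞
⊞∘∙∘⊛⊞⊞⊞
??∘≋∘∙⊞⊞
??⊞⊞∘⊛⊞⊞
??∘⊞⊚⊛⊞⊞
??∙∘∘∙⊞⊞
⊞⊞⊞⊞⊞⊞⊞⊞
⊞⊞⊞⊞⊞⊞⊞⊞

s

⊞∘∙∘⊛⊞⊞⊞
??∘≋∘∙⊞⊞
??⊞⊞∘⊛⊞⊞
??∘⊞⊛⊛⊞⊞
??∙∘⊚∙⊞⊞
⊞⊞⊞⊞⊞⊞⊞⊞
⊞⊞⊞⊞⊞⊞⊞⊞
⊞⊞⊞⊞⊞⊞⊞⊞

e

∘∙∘⊛⊞⊞⊞⊞
?∘≋∘∙⊞⊞⊞
?⊞⊞∘⊛⊞⊞⊞
?∘⊞⊛⊛⊞⊞⊞
?∙∘∘⊚⊞⊞⊞
⊞⊞⊞⊞⊞⊞⊞⊞
⊞⊞⊞⊞⊞⊞⊞⊞
⊞⊞⊞⊞⊞⊞⊞⊞

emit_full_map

⊛⊛∙∙∘⊛
⊛⊛⊛≋∘∘
⊛∙∙∘∙≋
∘⊛∙⊛⊛∙
⊞∘∙∘⊛⊞
??∘≋∘∙
??⊞⊞∘⊛
??∘⊞⊛⊛
??∙∘∘⊚

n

⊛∙⊛⊛∙⊞⊞⊞
∘∙∘⊛⊞⊞⊞⊞
?∘≋∘∙⊞⊞⊞
?⊞⊞∘⊛⊞⊞⊞
?∘⊞⊛⊚⊞⊞⊞
?∙∘∘∙⊞⊞⊞
⊞⊞⊞⊞⊞⊞⊞⊞
⊞⊞⊞⊞⊞⊞⊞⊞

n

∙∙∘∙≋⊞⊞⊞
⊛∙⊛⊛∙⊞⊞⊞
∘∙∘⊛⊞⊞⊞⊞
?∘≋∘∙⊞⊞⊞
?⊞⊞∘⊚⊞⊞⊞
?∘⊞⊛⊛⊞⊞⊞
?∙∘∘∙⊞⊞⊞
⊞⊞⊞⊞⊞⊞⊞⊞

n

⊛⊛≋∘∘⊞⊞⊞
∙∙∘∙≋⊞⊞⊞
⊛∙⊛⊛∙⊞⊞⊞
∘∙∘⊛⊞⊞⊞⊞
?∘≋∘⊚⊞⊞⊞
?⊞⊞∘⊛⊞⊞⊞
?∘⊞⊛⊛⊞⊞⊞
?∙∘∘∙⊞⊞⊞

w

⊛⊛⊛≋∘∘⊞⊞
⊛∙∙∘∙≋⊞⊞
∘⊛∙⊛⊛∙⊞⊞
⊞∘∙∘⊛⊞⊞⊞
??∘≋⊚∙⊞⊞
??⊞⊞∘⊛⊞⊞
??∘⊞⊛⊛⊞⊞
??∙∘∘∙⊞⊞

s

⊛∙∙∘∙≋⊞⊞
∘⊛∙⊛⊛∙⊞⊞
⊞∘∙∘⊛⊞⊞⊞
??∘≋∘∙⊞⊞
??⊞⊞⊚⊛⊞⊞
??∘⊞⊛⊛⊞⊞
??∙∘∘∙⊞⊞
⊞⊞⊞⊞⊞⊞⊞⊞

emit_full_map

⊛⊛∙∙∘⊛
⊛⊛⊛≋∘∘
⊛∙∙∘∙≋
∘⊛∙⊛⊛∙
⊞∘∙∘⊛⊞
??∘≋∘∙
??⊞⊞⊚⊛
??∘⊞⊛⊛
??∙∘∘∙
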